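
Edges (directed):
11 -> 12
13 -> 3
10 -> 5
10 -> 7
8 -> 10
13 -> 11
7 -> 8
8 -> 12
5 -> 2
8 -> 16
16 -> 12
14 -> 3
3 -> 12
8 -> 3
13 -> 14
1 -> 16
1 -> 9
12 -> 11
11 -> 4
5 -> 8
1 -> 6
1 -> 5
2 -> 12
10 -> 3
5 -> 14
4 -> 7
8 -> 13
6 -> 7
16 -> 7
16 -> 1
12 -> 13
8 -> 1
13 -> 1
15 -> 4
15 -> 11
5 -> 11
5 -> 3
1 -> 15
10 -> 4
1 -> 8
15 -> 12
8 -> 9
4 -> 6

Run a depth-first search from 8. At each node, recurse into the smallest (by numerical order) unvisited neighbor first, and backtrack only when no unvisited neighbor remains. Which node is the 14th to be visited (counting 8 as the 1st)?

15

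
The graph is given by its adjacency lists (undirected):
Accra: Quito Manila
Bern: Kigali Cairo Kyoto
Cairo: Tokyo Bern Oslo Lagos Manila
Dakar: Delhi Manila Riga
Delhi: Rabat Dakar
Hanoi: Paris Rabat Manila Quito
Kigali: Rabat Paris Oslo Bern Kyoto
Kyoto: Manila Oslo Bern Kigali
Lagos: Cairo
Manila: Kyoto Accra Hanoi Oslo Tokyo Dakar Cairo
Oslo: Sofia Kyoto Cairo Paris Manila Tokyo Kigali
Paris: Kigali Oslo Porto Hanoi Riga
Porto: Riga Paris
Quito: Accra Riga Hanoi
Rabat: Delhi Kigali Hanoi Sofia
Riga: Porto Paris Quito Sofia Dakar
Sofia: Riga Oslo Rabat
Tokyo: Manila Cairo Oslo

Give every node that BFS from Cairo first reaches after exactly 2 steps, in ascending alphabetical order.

Accra, Dakar, Hanoi, Kigali, Kyoto, Paris, Sofia

Level 0: Cairo
Level 1: Bern, Lagos, Manila, Oslo, Tokyo
Level 2: Accra, Dakar, Hanoi, Kigali, Kyoto, Paris, Sofia
Level 3: Delhi, Porto, Quito, Rabat, Riga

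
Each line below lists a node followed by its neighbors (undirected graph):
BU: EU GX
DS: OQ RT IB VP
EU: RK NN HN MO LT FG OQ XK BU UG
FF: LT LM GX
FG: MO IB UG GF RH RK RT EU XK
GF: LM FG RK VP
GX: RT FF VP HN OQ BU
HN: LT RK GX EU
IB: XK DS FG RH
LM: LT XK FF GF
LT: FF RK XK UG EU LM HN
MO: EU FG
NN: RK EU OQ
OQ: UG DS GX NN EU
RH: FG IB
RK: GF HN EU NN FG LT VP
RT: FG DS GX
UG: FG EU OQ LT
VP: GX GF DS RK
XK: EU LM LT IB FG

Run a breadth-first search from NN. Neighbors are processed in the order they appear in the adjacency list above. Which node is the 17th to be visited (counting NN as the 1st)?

Visit NN; enqueue RK, EU, OQ → queue [RK, EU, OQ]
Visit RK; enqueue GF, HN, FG, LT, VP → queue [EU, OQ, GF, HN, FG, LT, VP]
Visit EU; enqueue MO, XK, BU, UG → queue [OQ, GF, HN, FG, LT, VP, MO, XK, BU, UG]
Visit OQ; enqueue DS, GX → queue [GF, HN, FG, LT, VP, MO, XK, BU, UG, DS, GX]
Visit GF; enqueue LM → queue [HN, FG, LT, VP, MO, XK, BU, UG, DS, GX, LM]
Visit HN → queue [FG, LT, VP, MO, XK, BU, UG, DS, GX, LM]
Visit FG; enqueue IB, RH, RT → queue [LT, VP, MO, XK, BU, UG, DS, GX, LM, IB, RH, RT]
Visit LT; enqueue FF → queue [VP, MO, XK, BU, UG, DS, GX, LM, IB, RH, RT, FF]
Visit VP → queue [MO, XK, BU, UG, DS, GX, LM, IB, RH, RT, FF]
Visit MO → queue [XK, BU, UG, DS, GX, LM, IB, RH, RT, FF]
Visit XK → queue [BU, UG, DS, GX, LM, IB, RH, RT, FF]
Visit BU → queue [UG, DS, GX, LM, IB, RH, RT, FF]
Visit UG → queue [DS, GX, LM, IB, RH, RT, FF]
Visit DS → queue [GX, LM, IB, RH, RT, FF]
Visit GX → queue [LM, IB, RH, RT, FF]
Visit LM → queue [IB, RH, RT, FF]
Visit IB → queue [RH, RT, FF]
Visit RH → queue [RT, FF]
Visit RT → queue [FF]
Visit FF → queue []

Visit order: NN, RK, EU, OQ, GF, HN, FG, LT, VP, MO, XK, BU, UG, DS, GX, LM, IB, RH, RT, FF

IB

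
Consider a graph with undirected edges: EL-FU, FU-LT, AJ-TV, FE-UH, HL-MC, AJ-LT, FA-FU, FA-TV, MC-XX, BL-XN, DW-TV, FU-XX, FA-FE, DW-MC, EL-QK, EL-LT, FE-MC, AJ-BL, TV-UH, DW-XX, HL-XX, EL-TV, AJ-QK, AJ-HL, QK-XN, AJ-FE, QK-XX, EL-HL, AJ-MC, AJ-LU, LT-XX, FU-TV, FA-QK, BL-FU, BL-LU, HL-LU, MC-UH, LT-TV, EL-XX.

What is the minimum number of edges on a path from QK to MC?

2

Level 0: QK
Level 1: AJ, EL, FA, XN, XX
Level 2: BL, DW, FE, FU, HL, LT, LU, MC, TV
Level 3: UH
MC first appears at level 2.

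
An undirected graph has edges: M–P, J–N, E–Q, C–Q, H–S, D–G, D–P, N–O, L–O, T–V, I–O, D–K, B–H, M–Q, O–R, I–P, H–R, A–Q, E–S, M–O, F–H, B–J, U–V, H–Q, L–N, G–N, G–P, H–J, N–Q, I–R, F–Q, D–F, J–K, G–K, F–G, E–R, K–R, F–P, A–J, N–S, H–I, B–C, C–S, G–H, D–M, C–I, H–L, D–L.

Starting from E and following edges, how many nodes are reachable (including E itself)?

BFS from E visits: E, S, R, Q, N, H, C, O, K, I, M, F, A, L, J, G, B, D, P
Reachable nodes: 19 of 22 total.

19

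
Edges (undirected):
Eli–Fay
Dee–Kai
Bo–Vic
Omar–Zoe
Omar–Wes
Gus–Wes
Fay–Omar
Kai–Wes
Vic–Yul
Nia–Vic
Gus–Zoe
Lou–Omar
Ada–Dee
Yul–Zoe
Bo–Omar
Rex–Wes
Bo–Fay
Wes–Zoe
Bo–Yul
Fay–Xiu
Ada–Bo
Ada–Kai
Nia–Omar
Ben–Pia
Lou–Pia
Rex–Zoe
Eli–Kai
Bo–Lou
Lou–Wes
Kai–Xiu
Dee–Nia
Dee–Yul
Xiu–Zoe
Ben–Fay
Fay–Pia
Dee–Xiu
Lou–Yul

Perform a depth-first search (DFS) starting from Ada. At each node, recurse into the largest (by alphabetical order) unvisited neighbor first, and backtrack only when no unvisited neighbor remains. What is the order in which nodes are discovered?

Ada, Kai, Xiu, Zoe, Yul, Vic, Nia, Omar, Wes, Rex, Lou, Pia, Fay, Eli, Bo, Ben, Gus, Dee

Visit Ada
Ada → Kai
Kai → Xiu
Xiu → Zoe
Zoe → Yul
Yul → Vic
Vic → Nia
Nia → Omar
Omar → Wes
Wes → Rex
Wes → Lou
Lou → Pia
Pia → Fay
Fay → Eli
Fay → Bo
Fay → Ben
Wes → Gus
Nia → Dee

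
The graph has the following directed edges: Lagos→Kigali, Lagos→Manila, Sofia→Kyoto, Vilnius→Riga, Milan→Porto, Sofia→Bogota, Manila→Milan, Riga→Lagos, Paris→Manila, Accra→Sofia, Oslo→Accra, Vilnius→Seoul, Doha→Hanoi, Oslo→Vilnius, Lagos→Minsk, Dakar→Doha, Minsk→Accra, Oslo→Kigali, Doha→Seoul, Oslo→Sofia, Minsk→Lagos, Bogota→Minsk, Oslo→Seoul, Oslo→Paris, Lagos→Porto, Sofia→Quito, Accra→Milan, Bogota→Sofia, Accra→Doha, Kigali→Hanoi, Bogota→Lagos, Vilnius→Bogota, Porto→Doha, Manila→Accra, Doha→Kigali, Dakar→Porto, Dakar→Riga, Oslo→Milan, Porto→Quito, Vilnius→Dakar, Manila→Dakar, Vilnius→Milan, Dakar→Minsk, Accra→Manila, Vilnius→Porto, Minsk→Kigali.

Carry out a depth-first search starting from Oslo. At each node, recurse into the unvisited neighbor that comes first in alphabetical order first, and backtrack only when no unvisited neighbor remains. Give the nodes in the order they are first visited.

Oslo → Accra → Doha → Hanoi → Kigali → Seoul → Manila → Dakar → Minsk → Lagos → Porto → Quito → Riga → Milan → Sofia → Bogota → Kyoto → Paris → Vilnius

Visit Oslo
Oslo → Accra
Accra → Doha
Doha → Hanoi
Doha → Kigali
Doha → Seoul
Accra → Manila
Manila → Dakar
Dakar → Minsk
Minsk → Lagos
Lagos → Porto
Porto → Quito
Dakar → Riga
Manila → Milan
Accra → Sofia
Sofia → Bogota
Sofia → Kyoto
Oslo → Paris
Oslo → Vilnius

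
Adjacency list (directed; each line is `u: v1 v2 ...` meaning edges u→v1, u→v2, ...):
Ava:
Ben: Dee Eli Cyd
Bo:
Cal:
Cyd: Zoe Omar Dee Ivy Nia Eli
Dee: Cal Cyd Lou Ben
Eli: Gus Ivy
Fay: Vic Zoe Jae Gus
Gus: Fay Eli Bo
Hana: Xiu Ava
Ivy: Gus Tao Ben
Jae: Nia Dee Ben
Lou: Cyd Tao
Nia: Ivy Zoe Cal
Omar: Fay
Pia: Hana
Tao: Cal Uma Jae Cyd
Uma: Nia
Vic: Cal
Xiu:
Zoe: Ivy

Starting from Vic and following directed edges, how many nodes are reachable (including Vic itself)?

BFS from Vic visits: Vic, Cal
Reachable nodes: 2 of 21 total.

2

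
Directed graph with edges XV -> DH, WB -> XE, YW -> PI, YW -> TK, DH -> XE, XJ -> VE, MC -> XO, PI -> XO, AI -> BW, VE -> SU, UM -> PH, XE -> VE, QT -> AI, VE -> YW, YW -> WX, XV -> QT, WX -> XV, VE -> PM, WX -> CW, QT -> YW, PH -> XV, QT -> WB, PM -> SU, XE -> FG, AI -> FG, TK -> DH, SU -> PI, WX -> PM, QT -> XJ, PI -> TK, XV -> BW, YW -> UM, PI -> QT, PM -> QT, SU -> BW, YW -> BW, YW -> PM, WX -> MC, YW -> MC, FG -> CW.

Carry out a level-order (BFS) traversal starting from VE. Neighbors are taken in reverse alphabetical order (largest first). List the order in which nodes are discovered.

Visit VE; enqueue YW, SU, PM → queue [YW, SU, PM]
Visit YW; enqueue WX, UM, TK, PI, MC, BW → queue [SU, PM, WX, UM, TK, PI, MC, BW]
Visit SU → queue [PM, WX, UM, TK, PI, MC, BW]
Visit PM; enqueue QT → queue [WX, UM, TK, PI, MC, BW, QT]
Visit WX; enqueue XV, CW → queue [UM, TK, PI, MC, BW, QT, XV, CW]
Visit UM; enqueue PH → queue [TK, PI, MC, BW, QT, XV, CW, PH]
Visit TK; enqueue DH → queue [PI, MC, BW, QT, XV, CW, PH, DH]
Visit PI; enqueue XO → queue [MC, BW, QT, XV, CW, PH, DH, XO]
Visit MC → queue [BW, QT, XV, CW, PH, DH, XO]
Visit BW → queue [QT, XV, CW, PH, DH, XO]
Visit QT; enqueue XJ, WB, AI → queue [XV, CW, PH, DH, XO, XJ, WB, AI]
Visit XV → queue [CW, PH, DH, XO, XJ, WB, AI]
Visit CW → queue [PH, DH, XO, XJ, WB, AI]
Visit PH → queue [DH, XO, XJ, WB, AI]
Visit DH; enqueue XE → queue [XO, XJ, WB, AI, XE]
Visit XO → queue [XJ, WB, AI, XE]
Visit XJ → queue [WB, AI, XE]
Visit WB → queue [AI, XE]
Visit AI; enqueue FG → queue [XE, FG]
Visit XE → queue [FG]
Visit FG → queue []

VE → YW → SU → PM → WX → UM → TK → PI → MC → BW → QT → XV → CW → PH → DH → XO → XJ → WB → AI → XE → FG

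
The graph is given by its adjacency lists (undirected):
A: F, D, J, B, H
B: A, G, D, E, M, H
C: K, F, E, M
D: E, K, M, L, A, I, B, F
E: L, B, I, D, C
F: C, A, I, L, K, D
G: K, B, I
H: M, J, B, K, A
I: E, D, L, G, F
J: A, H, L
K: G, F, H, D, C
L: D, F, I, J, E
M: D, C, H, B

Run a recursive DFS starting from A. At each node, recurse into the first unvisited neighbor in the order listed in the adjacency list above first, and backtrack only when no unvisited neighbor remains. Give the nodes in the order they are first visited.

Visit A
A → F
F → C
C → K
K → G
G → B
B → D
D → E
E → L
L → I
L → J
J → H
H → M

A, F, C, K, G, B, D, E, L, I, J, H, M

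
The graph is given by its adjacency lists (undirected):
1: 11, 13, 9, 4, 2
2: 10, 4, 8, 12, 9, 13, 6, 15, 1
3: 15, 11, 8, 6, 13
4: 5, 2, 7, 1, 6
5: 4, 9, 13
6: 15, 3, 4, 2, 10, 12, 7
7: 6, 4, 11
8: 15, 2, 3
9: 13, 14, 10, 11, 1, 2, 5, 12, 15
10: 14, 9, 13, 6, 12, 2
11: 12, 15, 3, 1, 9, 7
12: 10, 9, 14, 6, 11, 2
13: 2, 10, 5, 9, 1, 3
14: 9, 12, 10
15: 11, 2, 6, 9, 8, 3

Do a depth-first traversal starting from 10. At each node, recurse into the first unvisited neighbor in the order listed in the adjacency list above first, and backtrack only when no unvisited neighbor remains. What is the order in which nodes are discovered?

10 -> 14 -> 9 -> 13 -> 2 -> 4 -> 5 -> 7 -> 6 -> 15 -> 11 -> 12 -> 3 -> 8 -> 1

Visit 10
10 → 14
14 → 9
9 → 13
13 → 2
2 → 4
4 → 5
4 → 7
7 → 6
6 → 15
15 → 11
11 → 12
11 → 3
3 → 8
11 → 1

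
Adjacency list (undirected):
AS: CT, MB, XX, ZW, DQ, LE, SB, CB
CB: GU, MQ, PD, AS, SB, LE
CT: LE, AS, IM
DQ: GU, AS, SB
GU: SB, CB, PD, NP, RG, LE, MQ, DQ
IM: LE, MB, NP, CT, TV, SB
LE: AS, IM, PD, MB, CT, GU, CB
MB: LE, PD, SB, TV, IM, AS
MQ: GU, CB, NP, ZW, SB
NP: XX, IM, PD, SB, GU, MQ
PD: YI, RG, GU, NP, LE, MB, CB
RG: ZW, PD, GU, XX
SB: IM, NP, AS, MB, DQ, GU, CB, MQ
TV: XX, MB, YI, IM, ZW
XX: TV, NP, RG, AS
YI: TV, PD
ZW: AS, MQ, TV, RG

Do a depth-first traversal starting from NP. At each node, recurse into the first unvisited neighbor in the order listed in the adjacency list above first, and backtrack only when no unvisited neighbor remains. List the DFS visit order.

Visit NP
NP → XX
XX → TV
TV → MB
MB → LE
LE → AS
AS → CT
CT → IM
IM → SB
SB → DQ
DQ → GU
GU → CB
CB → MQ
MQ → ZW
ZW → RG
RG → PD
PD → YI

NP, XX, TV, MB, LE, AS, CT, IM, SB, DQ, GU, CB, MQ, ZW, RG, PD, YI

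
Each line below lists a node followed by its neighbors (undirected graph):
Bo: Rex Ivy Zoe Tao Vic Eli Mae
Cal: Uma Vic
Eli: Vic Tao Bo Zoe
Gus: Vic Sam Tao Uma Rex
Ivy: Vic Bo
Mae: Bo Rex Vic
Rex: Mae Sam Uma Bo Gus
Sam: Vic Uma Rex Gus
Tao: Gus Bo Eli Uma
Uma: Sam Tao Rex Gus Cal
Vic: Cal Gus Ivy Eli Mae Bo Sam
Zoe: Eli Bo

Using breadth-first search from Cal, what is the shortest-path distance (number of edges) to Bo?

Level 0: Cal
Level 1: Uma, Vic
Level 2: Bo, Eli, Gus, Ivy, Mae, Rex, Sam, Tao
Level 3: Zoe
Bo first appears at level 2.

2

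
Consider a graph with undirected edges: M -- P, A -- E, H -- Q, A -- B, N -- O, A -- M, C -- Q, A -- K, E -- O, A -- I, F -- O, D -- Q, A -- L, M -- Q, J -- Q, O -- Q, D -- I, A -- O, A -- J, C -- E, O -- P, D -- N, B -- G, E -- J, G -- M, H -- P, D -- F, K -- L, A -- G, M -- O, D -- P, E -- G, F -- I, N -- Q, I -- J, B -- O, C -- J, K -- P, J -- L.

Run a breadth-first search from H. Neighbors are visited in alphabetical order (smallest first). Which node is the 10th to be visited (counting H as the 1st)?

N

Visit H; enqueue P, Q → queue [P, Q]
Visit P; enqueue D, K, M, O → queue [Q, D, K, M, O]
Visit Q; enqueue C, J, N → queue [D, K, M, O, C, J, N]
Visit D; enqueue F, I → queue [K, M, O, C, J, N, F, I]
Visit K; enqueue A, L → queue [M, O, C, J, N, F, I, A, L]
Visit M; enqueue G → queue [O, C, J, N, F, I, A, L, G]
Visit O; enqueue B, E → queue [C, J, N, F, I, A, L, G, B, E]
Visit C → queue [J, N, F, I, A, L, G, B, E]
Visit J → queue [N, F, I, A, L, G, B, E]
Visit N → queue [F, I, A, L, G, B, E]
Visit F → queue [I, A, L, G, B, E]
Visit I → queue [A, L, G, B, E]
Visit A → queue [L, G, B, E]
Visit L → queue [G, B, E]
Visit G → queue [B, E]
Visit B → queue [E]
Visit E → queue []

Visit order: H, P, Q, D, K, M, O, C, J, N, F, I, A, L, G, B, E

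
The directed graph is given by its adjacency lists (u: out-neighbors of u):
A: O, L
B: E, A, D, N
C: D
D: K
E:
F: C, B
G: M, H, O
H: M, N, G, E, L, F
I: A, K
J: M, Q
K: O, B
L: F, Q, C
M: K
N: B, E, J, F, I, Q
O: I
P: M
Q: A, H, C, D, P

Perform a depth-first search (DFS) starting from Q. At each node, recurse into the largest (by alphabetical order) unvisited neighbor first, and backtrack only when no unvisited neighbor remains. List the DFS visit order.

Visit Q
Q → P
P → M
M → K
K → O
O → I
I → A
A → L
L → F
F → C
C → D
F → B
B → N
N → J
N → E
Q → H
H → G

Q → P → M → K → O → I → A → L → F → C → D → B → N → J → E → H → G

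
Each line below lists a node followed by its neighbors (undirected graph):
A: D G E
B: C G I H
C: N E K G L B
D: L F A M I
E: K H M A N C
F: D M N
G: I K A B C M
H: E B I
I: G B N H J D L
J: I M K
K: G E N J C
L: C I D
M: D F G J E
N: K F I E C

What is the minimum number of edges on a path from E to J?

Level 0: E
Level 1: A, C, H, K, M, N
Level 2: B, D, F, G, I, J, L
J first appears at level 2.

2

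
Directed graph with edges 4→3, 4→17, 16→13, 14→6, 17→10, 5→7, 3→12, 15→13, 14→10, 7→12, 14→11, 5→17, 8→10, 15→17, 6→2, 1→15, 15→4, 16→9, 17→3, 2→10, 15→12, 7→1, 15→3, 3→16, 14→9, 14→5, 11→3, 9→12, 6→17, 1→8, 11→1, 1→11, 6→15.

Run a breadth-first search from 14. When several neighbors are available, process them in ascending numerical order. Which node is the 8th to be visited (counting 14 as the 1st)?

Visit 14; enqueue 5, 6, 9, 10, 11 → queue [5, 6, 9, 10, 11]
Visit 5; enqueue 7, 17 → queue [6, 9, 10, 11, 7, 17]
Visit 6; enqueue 2, 15 → queue [9, 10, 11, 7, 17, 2, 15]
Visit 9; enqueue 12 → queue [10, 11, 7, 17, 2, 15, 12]
Visit 10 → queue [11, 7, 17, 2, 15, 12]
Visit 11; enqueue 1, 3 → queue [7, 17, 2, 15, 12, 1, 3]
Visit 7 → queue [17, 2, 15, 12, 1, 3]
Visit 17 → queue [2, 15, 12, 1, 3]
Visit 2 → queue [15, 12, 1, 3]
Visit 15; enqueue 4, 13 → queue [12, 1, 3, 4, 13]
Visit 12 → queue [1, 3, 4, 13]
Visit 1; enqueue 8 → queue [3, 4, 13, 8]
Visit 3; enqueue 16 → queue [4, 13, 8, 16]
Visit 4 → queue [13, 8, 16]
Visit 13 → queue [8, 16]
Visit 8 → queue [16]
Visit 16 → queue []

Visit order: 14, 5, 6, 9, 10, 11, 7, 17, 2, 15, 12, 1, 3, 4, 13, 8, 16

17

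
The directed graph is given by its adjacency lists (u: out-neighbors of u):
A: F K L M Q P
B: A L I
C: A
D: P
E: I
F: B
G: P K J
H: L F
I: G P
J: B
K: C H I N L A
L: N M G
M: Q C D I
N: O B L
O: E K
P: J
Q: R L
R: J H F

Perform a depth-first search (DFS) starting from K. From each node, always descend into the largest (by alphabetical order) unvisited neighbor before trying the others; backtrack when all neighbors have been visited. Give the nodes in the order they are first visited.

K → N → O → E → I → P → J → B → L → M → Q → R → H → F → D → C → A → G

Visit K
K → N
N → O
O → E
E → I
I → P
P → J
J → B
B → L
L → M
M → Q
Q → R
R → H
H → F
M → D
M → C
C → A
L → G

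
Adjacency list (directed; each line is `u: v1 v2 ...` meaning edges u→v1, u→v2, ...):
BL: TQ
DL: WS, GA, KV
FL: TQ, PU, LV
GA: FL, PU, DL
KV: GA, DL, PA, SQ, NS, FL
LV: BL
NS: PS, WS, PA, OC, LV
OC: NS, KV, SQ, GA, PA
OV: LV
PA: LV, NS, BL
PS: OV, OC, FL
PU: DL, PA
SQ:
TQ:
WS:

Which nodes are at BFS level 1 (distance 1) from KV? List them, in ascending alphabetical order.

DL, FL, GA, NS, PA, SQ

Level 0: KV
Level 1: DL, FL, GA, NS, PA, SQ
Level 2: BL, LV, OC, PS, PU, TQ, WS
Level 3: OV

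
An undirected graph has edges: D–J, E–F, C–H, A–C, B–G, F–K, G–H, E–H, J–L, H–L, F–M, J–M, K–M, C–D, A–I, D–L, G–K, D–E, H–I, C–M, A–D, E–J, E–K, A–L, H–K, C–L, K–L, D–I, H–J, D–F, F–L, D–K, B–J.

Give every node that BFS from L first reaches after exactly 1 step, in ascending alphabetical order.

Level 0: L
Level 1: A, C, D, F, H, J, K
Level 2: B, E, G, I, M

A, C, D, F, H, J, K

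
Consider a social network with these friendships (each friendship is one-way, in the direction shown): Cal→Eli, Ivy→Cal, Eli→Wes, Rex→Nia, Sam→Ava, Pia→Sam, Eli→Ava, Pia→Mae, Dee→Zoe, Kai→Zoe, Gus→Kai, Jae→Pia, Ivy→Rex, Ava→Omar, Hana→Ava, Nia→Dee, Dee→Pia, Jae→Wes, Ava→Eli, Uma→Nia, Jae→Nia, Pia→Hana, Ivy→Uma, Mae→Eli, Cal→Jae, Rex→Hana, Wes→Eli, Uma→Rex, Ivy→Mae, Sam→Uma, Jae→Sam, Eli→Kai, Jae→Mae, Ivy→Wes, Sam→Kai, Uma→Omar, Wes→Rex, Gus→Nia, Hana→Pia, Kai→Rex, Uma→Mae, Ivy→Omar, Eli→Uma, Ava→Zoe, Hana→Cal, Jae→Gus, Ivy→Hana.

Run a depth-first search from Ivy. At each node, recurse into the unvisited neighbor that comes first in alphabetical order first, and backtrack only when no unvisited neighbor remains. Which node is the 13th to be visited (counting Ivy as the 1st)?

Visit Ivy
Ivy → Cal
Cal → Eli
Eli → Ava
Ava → Omar
Ava → Zoe
Eli → Kai
Kai → Rex
Rex → Hana
Hana → Pia
Pia → Mae
Pia → Sam
Sam → Uma
Uma → Nia
Nia → Dee
Eli → Wes
Cal → Jae
Jae → Gus

Visit order: Ivy, Cal, Eli, Ava, Omar, Zoe, Kai, Rex, Hana, Pia, Mae, Sam, Uma, Nia, Dee, Wes, Jae, Gus

Uma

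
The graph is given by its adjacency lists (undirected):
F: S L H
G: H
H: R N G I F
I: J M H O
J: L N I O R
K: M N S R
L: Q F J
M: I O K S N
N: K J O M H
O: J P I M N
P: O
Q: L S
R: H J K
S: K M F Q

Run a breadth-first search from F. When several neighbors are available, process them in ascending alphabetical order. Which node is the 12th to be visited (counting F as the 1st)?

M

Visit F; enqueue H, L, S → queue [H, L, S]
Visit H; enqueue G, I, N, R → queue [L, S, G, I, N, R]
Visit L; enqueue J, Q → queue [S, G, I, N, R, J, Q]
Visit S; enqueue K, M → queue [G, I, N, R, J, Q, K, M]
Visit G → queue [I, N, R, J, Q, K, M]
Visit I; enqueue O → queue [N, R, J, Q, K, M, O]
Visit N → queue [R, J, Q, K, M, O]
Visit R → queue [J, Q, K, M, O]
Visit J → queue [Q, K, M, O]
Visit Q → queue [K, M, O]
Visit K → queue [M, O]
Visit M → queue [O]
Visit O; enqueue P → queue [P]
Visit P → queue []

Visit order: F, H, L, S, G, I, N, R, J, Q, K, M, O, P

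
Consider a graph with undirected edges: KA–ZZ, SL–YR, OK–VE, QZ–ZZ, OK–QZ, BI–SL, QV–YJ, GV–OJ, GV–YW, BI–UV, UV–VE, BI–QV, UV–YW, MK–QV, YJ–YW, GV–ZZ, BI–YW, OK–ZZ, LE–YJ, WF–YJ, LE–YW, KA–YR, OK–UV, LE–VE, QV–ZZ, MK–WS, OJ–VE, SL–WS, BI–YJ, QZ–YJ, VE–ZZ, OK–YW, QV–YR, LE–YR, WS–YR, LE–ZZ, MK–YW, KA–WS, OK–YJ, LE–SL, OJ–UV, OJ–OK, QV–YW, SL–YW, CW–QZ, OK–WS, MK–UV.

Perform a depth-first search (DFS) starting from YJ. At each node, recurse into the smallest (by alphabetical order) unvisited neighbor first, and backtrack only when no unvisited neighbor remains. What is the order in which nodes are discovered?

Visit YJ
YJ → BI
BI → QV
QV → MK
MK → UV
UV → OJ
OJ → GV
GV → YW
YW → LE
LE → SL
SL → WS
WS → KA
KA → YR
KA → ZZ
ZZ → OK
OK → QZ
QZ → CW
OK → VE
YJ → WF

YJ, BI, QV, MK, UV, OJ, GV, YW, LE, SL, WS, KA, YR, ZZ, OK, QZ, CW, VE, WF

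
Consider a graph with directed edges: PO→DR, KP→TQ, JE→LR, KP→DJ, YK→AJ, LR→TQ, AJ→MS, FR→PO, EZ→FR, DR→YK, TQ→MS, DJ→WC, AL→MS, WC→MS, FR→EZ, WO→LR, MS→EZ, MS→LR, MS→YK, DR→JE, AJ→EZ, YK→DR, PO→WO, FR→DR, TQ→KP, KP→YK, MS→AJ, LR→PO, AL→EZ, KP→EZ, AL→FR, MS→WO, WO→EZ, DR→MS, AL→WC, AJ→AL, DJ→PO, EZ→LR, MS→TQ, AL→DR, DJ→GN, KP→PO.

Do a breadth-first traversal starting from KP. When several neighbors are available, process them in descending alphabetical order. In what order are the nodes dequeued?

Visit KP; enqueue YK, TQ, PO, EZ, DJ → queue [YK, TQ, PO, EZ, DJ]
Visit YK; enqueue DR, AJ → queue [TQ, PO, EZ, DJ, DR, AJ]
Visit TQ; enqueue MS → queue [PO, EZ, DJ, DR, AJ, MS]
Visit PO; enqueue WO → queue [EZ, DJ, DR, AJ, MS, WO]
Visit EZ; enqueue LR, FR → queue [DJ, DR, AJ, MS, WO, LR, FR]
Visit DJ; enqueue WC, GN → queue [DR, AJ, MS, WO, LR, FR, WC, GN]
Visit DR; enqueue JE → queue [AJ, MS, WO, LR, FR, WC, GN, JE]
Visit AJ; enqueue AL → queue [MS, WO, LR, FR, WC, GN, JE, AL]
Visit MS → queue [WO, LR, FR, WC, GN, JE, AL]
Visit WO → queue [LR, FR, WC, GN, JE, AL]
Visit LR → queue [FR, WC, GN, JE, AL]
Visit FR → queue [WC, GN, JE, AL]
Visit WC → queue [GN, JE, AL]
Visit GN → queue [JE, AL]
Visit JE → queue [AL]
Visit AL → queue []

KP, YK, TQ, PO, EZ, DJ, DR, AJ, MS, WO, LR, FR, WC, GN, JE, AL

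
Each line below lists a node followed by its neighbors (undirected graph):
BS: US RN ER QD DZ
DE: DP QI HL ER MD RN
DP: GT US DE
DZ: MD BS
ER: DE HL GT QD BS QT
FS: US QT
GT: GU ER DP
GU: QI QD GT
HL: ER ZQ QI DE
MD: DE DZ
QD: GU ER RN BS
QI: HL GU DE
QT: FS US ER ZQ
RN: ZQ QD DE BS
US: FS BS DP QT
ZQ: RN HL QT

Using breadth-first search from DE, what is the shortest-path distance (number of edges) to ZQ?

2

Level 0: DE
Level 1: DP, ER, HL, MD, QI, RN
Level 2: BS, DZ, GT, GU, QD, QT, US, ZQ
Level 3: FS
ZQ first appears at level 2.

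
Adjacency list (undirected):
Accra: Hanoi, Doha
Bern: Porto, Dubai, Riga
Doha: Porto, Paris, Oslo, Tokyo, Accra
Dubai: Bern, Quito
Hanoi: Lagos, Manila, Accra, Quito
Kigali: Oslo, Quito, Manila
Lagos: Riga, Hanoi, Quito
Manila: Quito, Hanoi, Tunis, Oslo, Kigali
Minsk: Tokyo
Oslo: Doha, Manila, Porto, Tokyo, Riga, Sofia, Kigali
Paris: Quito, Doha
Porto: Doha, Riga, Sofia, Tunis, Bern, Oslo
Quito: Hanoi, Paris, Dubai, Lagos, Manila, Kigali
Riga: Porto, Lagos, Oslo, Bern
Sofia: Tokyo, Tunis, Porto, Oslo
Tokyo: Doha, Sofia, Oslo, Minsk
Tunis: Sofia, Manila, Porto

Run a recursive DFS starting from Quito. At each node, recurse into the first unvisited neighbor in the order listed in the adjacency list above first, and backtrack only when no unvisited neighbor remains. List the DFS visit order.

Visit Quito
Quito → Hanoi
Hanoi → Lagos
Lagos → Riga
Riga → Porto
Porto → Doha
Doha → Paris
Doha → Oslo
Oslo → Manila
Manila → Tunis
Tunis → Sofia
Sofia → Tokyo
Tokyo → Minsk
Manila → Kigali
Doha → Accra
Porto → Bern
Bern → Dubai

Quito Hanoi Lagos Riga Porto Doha Paris Oslo Manila Tunis Sofia Tokyo Minsk Kigali Accra Bern Dubai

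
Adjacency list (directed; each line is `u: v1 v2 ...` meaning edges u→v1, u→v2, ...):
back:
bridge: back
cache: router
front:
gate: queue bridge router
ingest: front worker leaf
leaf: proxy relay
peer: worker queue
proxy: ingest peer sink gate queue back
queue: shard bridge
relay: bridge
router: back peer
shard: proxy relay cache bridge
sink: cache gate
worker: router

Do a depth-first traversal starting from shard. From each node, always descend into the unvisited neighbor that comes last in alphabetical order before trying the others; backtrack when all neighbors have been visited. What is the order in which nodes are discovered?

shard, relay, bridge, back, proxy, sink, gate, router, peer, worker, queue, cache, ingest, leaf, front

Visit shard
shard → relay
relay → bridge
bridge → back
shard → proxy
proxy → sink
sink → gate
gate → router
router → peer
peer → worker
peer → queue
sink → cache
proxy → ingest
ingest → leaf
ingest → front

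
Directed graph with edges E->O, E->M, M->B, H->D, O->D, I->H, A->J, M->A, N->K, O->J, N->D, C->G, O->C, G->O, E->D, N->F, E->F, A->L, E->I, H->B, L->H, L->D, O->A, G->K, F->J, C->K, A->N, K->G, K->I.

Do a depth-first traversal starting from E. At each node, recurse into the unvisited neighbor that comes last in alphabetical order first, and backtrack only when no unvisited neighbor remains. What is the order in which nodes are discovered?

Visit E
E → O
O → J
O → D
O → C
C → K
K → I
I → H
H → B
K → G
O → A
A → N
N → F
A → L
E → M

E → O → J → D → C → K → I → H → B → G → A → N → F → L → M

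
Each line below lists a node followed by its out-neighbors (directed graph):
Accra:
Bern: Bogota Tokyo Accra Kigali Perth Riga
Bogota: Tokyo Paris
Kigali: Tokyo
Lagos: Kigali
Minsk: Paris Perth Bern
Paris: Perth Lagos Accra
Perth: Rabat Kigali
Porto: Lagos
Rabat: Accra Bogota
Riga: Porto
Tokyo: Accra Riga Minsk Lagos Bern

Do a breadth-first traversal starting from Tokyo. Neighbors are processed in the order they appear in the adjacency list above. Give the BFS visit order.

Tokyo, Accra, Riga, Minsk, Lagos, Bern, Porto, Paris, Perth, Kigali, Bogota, Rabat

Visit Tokyo; enqueue Accra, Riga, Minsk, Lagos, Bern → queue [Accra, Riga, Minsk, Lagos, Bern]
Visit Accra → queue [Riga, Minsk, Lagos, Bern]
Visit Riga; enqueue Porto → queue [Minsk, Lagos, Bern, Porto]
Visit Minsk; enqueue Paris, Perth → queue [Lagos, Bern, Porto, Paris, Perth]
Visit Lagos; enqueue Kigali → queue [Bern, Porto, Paris, Perth, Kigali]
Visit Bern; enqueue Bogota → queue [Porto, Paris, Perth, Kigali, Bogota]
Visit Porto → queue [Paris, Perth, Kigali, Bogota]
Visit Paris → queue [Perth, Kigali, Bogota]
Visit Perth; enqueue Rabat → queue [Kigali, Bogota, Rabat]
Visit Kigali → queue [Bogota, Rabat]
Visit Bogota → queue [Rabat]
Visit Rabat → queue []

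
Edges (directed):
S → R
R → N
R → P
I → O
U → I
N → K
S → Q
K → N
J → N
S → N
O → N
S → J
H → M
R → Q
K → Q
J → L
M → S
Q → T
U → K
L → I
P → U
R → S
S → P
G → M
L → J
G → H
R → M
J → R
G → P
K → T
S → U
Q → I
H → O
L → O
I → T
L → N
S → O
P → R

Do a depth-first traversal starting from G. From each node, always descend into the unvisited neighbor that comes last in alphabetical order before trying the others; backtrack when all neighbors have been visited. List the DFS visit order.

G → P → U → K → T → Q → I → O → N → R → S → J → L → M → H

Visit G
G → P
P → U
U → K
K → T
K → Q
Q → I
I → O
O → N
P → R
R → S
S → J
J → L
R → M
G → H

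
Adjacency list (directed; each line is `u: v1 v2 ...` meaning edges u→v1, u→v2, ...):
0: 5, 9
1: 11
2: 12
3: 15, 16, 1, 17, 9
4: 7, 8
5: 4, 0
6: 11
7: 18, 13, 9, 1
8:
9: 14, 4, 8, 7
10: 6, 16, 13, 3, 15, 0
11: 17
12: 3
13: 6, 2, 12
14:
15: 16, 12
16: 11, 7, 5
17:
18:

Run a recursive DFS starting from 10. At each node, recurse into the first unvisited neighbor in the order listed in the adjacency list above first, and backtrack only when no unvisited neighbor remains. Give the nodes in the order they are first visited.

10 → 6 → 11 → 17 → 16 → 7 → 18 → 13 → 2 → 12 → 3 → 15 → 1 → 9 → 14 → 4 → 8 → 5 → 0

Visit 10
10 → 6
6 → 11
11 → 17
10 → 16
16 → 7
7 → 18
7 → 13
13 → 2
2 → 12
12 → 3
3 → 15
3 → 1
3 → 9
9 → 14
9 → 4
4 → 8
16 → 5
5 → 0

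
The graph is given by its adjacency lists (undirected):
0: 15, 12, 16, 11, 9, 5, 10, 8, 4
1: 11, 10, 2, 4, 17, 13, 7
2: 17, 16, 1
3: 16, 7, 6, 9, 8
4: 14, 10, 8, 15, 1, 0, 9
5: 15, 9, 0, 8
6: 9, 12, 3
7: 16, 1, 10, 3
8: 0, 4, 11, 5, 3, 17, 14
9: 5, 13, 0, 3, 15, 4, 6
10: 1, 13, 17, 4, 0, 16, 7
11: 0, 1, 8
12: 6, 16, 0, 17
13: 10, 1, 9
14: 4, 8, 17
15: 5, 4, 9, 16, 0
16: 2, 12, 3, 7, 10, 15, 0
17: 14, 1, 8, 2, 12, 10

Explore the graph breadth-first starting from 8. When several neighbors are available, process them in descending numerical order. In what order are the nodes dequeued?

8, 17, 14, 11, 5, 4, 3, 0, 12, 10, 2, 1, 15, 9, 16, 7, 6, 13

Visit 8; enqueue 17, 14, 11, 5, 4, 3, 0 → queue [17, 14, 11, 5, 4, 3, 0]
Visit 17; enqueue 12, 10, 2, 1 → queue [14, 11, 5, 4, 3, 0, 12, 10, 2, 1]
Visit 14 → queue [11, 5, 4, 3, 0, 12, 10, 2, 1]
Visit 11 → queue [5, 4, 3, 0, 12, 10, 2, 1]
Visit 5; enqueue 15, 9 → queue [4, 3, 0, 12, 10, 2, 1, 15, 9]
Visit 4 → queue [3, 0, 12, 10, 2, 1, 15, 9]
Visit 3; enqueue 16, 7, 6 → queue [0, 12, 10, 2, 1, 15, 9, 16, 7, 6]
Visit 0 → queue [12, 10, 2, 1, 15, 9, 16, 7, 6]
Visit 12 → queue [10, 2, 1, 15, 9, 16, 7, 6]
Visit 10; enqueue 13 → queue [2, 1, 15, 9, 16, 7, 6, 13]
Visit 2 → queue [1, 15, 9, 16, 7, 6, 13]
Visit 1 → queue [15, 9, 16, 7, 6, 13]
Visit 15 → queue [9, 16, 7, 6, 13]
Visit 9 → queue [16, 7, 6, 13]
Visit 16 → queue [7, 6, 13]
Visit 7 → queue [6, 13]
Visit 6 → queue [13]
Visit 13 → queue []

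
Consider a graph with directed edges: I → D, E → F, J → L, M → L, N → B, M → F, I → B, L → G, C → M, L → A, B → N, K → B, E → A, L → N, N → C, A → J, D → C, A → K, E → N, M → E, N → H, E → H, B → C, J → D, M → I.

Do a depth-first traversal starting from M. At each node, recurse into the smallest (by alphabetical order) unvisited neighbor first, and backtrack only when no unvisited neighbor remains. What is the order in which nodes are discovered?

Visit M
M → E
E → A
A → J
J → D
D → C
J → L
L → G
L → N
N → B
N → H
A → K
E → F
M → I

M → E → A → J → D → C → L → G → N → B → H → K → F → I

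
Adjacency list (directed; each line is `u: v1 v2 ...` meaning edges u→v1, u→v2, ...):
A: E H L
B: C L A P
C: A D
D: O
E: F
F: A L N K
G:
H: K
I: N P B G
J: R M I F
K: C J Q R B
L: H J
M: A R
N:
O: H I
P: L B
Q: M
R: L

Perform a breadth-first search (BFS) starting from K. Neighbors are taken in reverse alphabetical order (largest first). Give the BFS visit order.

Visit K; enqueue R, Q, J, C, B → queue [R, Q, J, C, B]
Visit R; enqueue L → queue [Q, J, C, B, L]
Visit Q; enqueue M → queue [J, C, B, L, M]
Visit J; enqueue I, F → queue [C, B, L, M, I, F]
Visit C; enqueue D, A → queue [B, L, M, I, F, D, A]
Visit B; enqueue P → queue [L, M, I, F, D, A, P]
Visit L; enqueue H → queue [M, I, F, D, A, P, H]
Visit M → queue [I, F, D, A, P, H]
Visit I; enqueue N, G → queue [F, D, A, P, H, N, G]
Visit F → queue [D, A, P, H, N, G]
Visit D; enqueue O → queue [A, P, H, N, G, O]
Visit A; enqueue E → queue [P, H, N, G, O, E]
Visit P → queue [H, N, G, O, E]
Visit H → queue [N, G, O, E]
Visit N → queue [G, O, E]
Visit G → queue [O, E]
Visit O → queue [E]
Visit E → queue []

K, R, Q, J, C, B, L, M, I, F, D, A, P, H, N, G, O, E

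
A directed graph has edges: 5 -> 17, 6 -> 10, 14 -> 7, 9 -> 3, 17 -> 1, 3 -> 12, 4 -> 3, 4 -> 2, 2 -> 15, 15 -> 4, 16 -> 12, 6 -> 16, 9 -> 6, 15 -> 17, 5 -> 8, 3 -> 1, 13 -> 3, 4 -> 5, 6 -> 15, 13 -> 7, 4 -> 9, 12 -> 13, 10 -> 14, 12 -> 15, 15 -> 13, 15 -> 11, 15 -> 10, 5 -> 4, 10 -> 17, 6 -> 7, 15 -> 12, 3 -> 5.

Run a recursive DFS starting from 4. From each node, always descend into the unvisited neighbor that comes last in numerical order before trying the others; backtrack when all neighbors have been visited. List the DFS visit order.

Visit 4
4 → 9
9 → 6
6 → 16
16 → 12
12 → 15
15 → 17
17 → 1
15 → 13
13 → 7
13 → 3
3 → 5
5 → 8
15 → 11
15 → 10
10 → 14
4 → 2

4 → 9 → 6 → 16 → 12 → 15 → 17 → 1 → 13 → 7 → 3 → 5 → 8 → 11 → 10 → 14 → 2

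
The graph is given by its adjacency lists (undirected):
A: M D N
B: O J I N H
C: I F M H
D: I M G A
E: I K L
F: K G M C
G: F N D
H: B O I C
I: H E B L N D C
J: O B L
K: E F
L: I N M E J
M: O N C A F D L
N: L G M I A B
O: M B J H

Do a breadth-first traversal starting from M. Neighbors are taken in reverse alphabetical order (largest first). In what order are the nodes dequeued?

M → O → N → L → F → D → C → A → J → H → B → I → G → E → K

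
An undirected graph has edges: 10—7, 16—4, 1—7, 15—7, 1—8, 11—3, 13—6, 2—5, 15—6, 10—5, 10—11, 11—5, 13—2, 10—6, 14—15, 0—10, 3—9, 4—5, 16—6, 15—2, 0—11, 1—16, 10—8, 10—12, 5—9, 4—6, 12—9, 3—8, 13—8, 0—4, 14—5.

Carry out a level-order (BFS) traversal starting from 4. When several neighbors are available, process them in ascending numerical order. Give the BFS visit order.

4 → 0 → 5 → 6 → 16 → 10 → 11 → 2 → 9 → 14 → 13 → 15 → 1 → 7 → 8 → 12 → 3

Visit 4; enqueue 0, 5, 6, 16 → queue [0, 5, 6, 16]
Visit 0; enqueue 10, 11 → queue [5, 6, 16, 10, 11]
Visit 5; enqueue 2, 9, 14 → queue [6, 16, 10, 11, 2, 9, 14]
Visit 6; enqueue 13, 15 → queue [16, 10, 11, 2, 9, 14, 13, 15]
Visit 16; enqueue 1 → queue [10, 11, 2, 9, 14, 13, 15, 1]
Visit 10; enqueue 7, 8, 12 → queue [11, 2, 9, 14, 13, 15, 1, 7, 8, 12]
Visit 11; enqueue 3 → queue [2, 9, 14, 13, 15, 1, 7, 8, 12, 3]
Visit 2 → queue [9, 14, 13, 15, 1, 7, 8, 12, 3]
Visit 9 → queue [14, 13, 15, 1, 7, 8, 12, 3]
Visit 14 → queue [13, 15, 1, 7, 8, 12, 3]
Visit 13 → queue [15, 1, 7, 8, 12, 3]
Visit 15 → queue [1, 7, 8, 12, 3]
Visit 1 → queue [7, 8, 12, 3]
Visit 7 → queue [8, 12, 3]
Visit 8 → queue [12, 3]
Visit 12 → queue [3]
Visit 3 → queue []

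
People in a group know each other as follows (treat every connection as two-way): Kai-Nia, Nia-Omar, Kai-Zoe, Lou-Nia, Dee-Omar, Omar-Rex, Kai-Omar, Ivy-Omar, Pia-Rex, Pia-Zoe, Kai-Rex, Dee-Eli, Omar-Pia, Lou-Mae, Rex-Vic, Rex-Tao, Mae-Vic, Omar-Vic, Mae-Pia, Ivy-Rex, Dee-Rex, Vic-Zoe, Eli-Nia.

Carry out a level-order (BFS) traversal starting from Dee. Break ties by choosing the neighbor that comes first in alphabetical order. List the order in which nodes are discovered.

Visit Dee; enqueue Eli, Omar, Rex → queue [Eli, Omar, Rex]
Visit Eli; enqueue Nia → queue [Omar, Rex, Nia]
Visit Omar; enqueue Ivy, Kai, Pia, Vic → queue [Rex, Nia, Ivy, Kai, Pia, Vic]
Visit Rex; enqueue Tao → queue [Nia, Ivy, Kai, Pia, Vic, Tao]
Visit Nia; enqueue Lou → queue [Ivy, Kai, Pia, Vic, Tao, Lou]
Visit Ivy → queue [Kai, Pia, Vic, Tao, Lou]
Visit Kai; enqueue Zoe → queue [Pia, Vic, Tao, Lou, Zoe]
Visit Pia; enqueue Mae → queue [Vic, Tao, Lou, Zoe, Mae]
Visit Vic → queue [Tao, Lou, Zoe, Mae]
Visit Tao → queue [Lou, Zoe, Mae]
Visit Lou → queue [Zoe, Mae]
Visit Zoe → queue [Mae]
Visit Mae → queue []

Dee, Eli, Omar, Rex, Nia, Ivy, Kai, Pia, Vic, Tao, Lou, Zoe, Mae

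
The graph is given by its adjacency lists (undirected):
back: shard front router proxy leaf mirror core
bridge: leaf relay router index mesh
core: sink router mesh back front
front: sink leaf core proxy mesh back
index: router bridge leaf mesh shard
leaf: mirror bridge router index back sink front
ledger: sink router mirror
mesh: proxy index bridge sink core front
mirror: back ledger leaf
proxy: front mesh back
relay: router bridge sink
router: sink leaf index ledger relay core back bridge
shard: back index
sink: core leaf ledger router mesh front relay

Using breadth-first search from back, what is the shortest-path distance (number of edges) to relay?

Level 0: back
Level 1: core, front, leaf, mirror, proxy, router, shard
Level 2: bridge, index, ledger, mesh, relay, sink
relay first appears at level 2.

2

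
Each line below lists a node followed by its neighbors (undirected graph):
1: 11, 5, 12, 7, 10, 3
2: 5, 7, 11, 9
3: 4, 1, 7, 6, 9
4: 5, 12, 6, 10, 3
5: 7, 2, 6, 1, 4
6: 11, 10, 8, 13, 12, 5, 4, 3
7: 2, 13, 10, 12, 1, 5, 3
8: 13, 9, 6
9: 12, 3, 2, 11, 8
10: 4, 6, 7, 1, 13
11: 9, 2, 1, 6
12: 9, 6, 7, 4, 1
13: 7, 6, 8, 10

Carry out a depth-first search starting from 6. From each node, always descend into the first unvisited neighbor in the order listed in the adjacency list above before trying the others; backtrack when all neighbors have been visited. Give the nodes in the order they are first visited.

Visit 6
6 → 11
11 → 9
9 → 12
12 → 7
7 → 2
2 → 5
5 → 1
1 → 10
10 → 4
4 → 3
10 → 13
13 → 8

6, 11, 9, 12, 7, 2, 5, 1, 10, 4, 3, 13, 8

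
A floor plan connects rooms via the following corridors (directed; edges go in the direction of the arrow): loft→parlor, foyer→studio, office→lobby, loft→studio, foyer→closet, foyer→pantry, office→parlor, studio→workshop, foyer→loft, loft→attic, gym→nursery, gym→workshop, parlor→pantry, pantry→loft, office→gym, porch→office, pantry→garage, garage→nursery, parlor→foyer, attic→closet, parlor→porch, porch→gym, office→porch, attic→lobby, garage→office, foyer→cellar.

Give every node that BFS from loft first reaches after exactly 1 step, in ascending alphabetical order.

Level 0: loft
Level 1: attic, parlor, studio
Level 2: closet, foyer, lobby, pantry, porch, workshop
Level 3: cellar, garage, gym, office
Level 4: nursery

attic, parlor, studio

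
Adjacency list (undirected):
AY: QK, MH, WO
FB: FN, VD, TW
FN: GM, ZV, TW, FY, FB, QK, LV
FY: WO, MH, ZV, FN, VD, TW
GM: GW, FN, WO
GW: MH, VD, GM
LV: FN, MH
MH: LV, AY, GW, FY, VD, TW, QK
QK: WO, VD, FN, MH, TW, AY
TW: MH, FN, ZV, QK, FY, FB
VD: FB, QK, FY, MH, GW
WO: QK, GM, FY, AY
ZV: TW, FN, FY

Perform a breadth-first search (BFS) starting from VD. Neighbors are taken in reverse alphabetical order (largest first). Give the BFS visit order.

Visit VD; enqueue QK, MH, GW, FY, FB → queue [QK, MH, GW, FY, FB]
Visit QK; enqueue WO, TW, FN, AY → queue [MH, GW, FY, FB, WO, TW, FN, AY]
Visit MH; enqueue LV → queue [GW, FY, FB, WO, TW, FN, AY, LV]
Visit GW; enqueue GM → queue [FY, FB, WO, TW, FN, AY, LV, GM]
Visit FY; enqueue ZV → queue [FB, WO, TW, FN, AY, LV, GM, ZV]
Visit FB → queue [WO, TW, FN, AY, LV, GM, ZV]
Visit WO → queue [TW, FN, AY, LV, GM, ZV]
Visit TW → queue [FN, AY, LV, GM, ZV]
Visit FN → queue [AY, LV, GM, ZV]
Visit AY → queue [LV, GM, ZV]
Visit LV → queue [GM, ZV]
Visit GM → queue [ZV]
Visit ZV → queue []

VD → QK → MH → GW → FY → FB → WO → TW → FN → AY → LV → GM → ZV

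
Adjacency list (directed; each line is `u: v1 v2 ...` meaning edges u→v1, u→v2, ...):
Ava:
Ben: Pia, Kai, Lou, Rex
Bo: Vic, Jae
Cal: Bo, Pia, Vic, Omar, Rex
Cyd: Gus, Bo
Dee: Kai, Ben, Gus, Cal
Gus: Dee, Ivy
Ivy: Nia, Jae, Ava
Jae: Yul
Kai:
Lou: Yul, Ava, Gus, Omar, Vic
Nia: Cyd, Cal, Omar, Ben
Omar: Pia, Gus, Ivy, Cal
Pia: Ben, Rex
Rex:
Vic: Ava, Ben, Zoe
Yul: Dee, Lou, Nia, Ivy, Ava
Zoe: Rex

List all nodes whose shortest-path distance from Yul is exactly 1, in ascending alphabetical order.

Level 0: Yul
Level 1: Ava, Dee, Ivy, Lou, Nia
Level 2: Ben, Cal, Cyd, Gus, Jae, Kai, Omar, Vic
Level 3: Bo, Pia, Rex, Zoe

Ava, Dee, Ivy, Lou, Nia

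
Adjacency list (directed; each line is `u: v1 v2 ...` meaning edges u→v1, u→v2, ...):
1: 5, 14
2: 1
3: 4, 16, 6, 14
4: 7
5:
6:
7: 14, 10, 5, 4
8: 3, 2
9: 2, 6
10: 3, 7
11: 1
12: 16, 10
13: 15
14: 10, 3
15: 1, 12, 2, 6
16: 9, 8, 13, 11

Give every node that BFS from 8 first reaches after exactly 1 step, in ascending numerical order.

Level 0: 8
Level 1: 2, 3
Level 2: 1, 4, 6, 14, 16
Level 3: 5, 7, 9, 10, 11, 13
Level 4: 15
Level 5: 12

2, 3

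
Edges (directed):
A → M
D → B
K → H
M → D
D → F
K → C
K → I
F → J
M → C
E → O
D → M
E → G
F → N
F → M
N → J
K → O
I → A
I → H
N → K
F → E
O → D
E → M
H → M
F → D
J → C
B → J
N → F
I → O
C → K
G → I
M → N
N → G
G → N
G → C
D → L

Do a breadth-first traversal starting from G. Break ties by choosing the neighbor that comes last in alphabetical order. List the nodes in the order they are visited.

G → N → I → C → K → J → F → O → H → A → M → E → D → L → B

Visit G; enqueue N, I, C → queue [N, I, C]
Visit N; enqueue K, J, F → queue [I, C, K, J, F]
Visit I; enqueue O, H, A → queue [C, K, J, F, O, H, A]
Visit C → queue [K, J, F, O, H, A]
Visit K → queue [J, F, O, H, A]
Visit J → queue [F, O, H, A]
Visit F; enqueue M, E, D → queue [O, H, A, M, E, D]
Visit O → queue [H, A, M, E, D]
Visit H → queue [A, M, E, D]
Visit A → queue [M, E, D]
Visit M → queue [E, D]
Visit E → queue [D]
Visit D; enqueue L, B → queue [L, B]
Visit L → queue [B]
Visit B → queue []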